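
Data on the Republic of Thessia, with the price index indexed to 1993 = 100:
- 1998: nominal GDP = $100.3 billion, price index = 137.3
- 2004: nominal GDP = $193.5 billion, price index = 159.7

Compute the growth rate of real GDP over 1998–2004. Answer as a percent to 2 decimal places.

Real GDP 1998 = 100.3 / 1.373 = 73.05.
Real GDP 2004 = 193.5 / 1.597 = 121.16.
Real growth = 121.16 / 73.05 − 1 = 0.6586.

65.86%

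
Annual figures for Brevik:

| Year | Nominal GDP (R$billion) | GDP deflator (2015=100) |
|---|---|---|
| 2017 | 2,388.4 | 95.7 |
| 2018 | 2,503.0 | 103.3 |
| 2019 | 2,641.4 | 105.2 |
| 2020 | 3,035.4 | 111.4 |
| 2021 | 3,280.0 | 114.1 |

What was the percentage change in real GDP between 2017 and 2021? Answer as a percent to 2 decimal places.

15.18%

Real GDP 2017 = 2388.4/0.957 = 2495.72.
Real GDP 2021 = 3280.0/1.141 = 2874.67.
Change = 2874.67/2495.72 − 1 = 0.1518.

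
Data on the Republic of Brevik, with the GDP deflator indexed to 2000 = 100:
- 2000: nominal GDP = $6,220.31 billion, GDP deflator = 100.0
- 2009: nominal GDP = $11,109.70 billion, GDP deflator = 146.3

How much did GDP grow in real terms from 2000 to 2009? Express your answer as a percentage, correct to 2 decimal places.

Real GDP 2000 = 6220.31 / 1.000 = 6220.31.
Real GDP 2009 = 11109.70 / 1.463 = 7593.78.
Real growth = 7593.78 / 6220.31 − 1 = 0.2208.

22.08%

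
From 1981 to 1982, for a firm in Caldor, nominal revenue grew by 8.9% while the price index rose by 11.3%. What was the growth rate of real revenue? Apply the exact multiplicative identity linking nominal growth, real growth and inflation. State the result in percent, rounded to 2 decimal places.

-2.16%

(1 + g_nom) = (1 + g_real)(1 + π), so g_real = 1.0890 / 1.1130 − 1 = -0.02156.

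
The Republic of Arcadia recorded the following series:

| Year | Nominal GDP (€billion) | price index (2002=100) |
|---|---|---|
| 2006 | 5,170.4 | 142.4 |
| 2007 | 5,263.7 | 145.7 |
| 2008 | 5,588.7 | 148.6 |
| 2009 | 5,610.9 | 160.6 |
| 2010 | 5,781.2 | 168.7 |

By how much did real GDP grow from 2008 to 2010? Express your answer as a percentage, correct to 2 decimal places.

Real GDP 2008 = 5588.7/1.486 = 3760.90.
Real GDP 2010 = 5781.2/1.687 = 3426.91.
Change = 3426.91/3760.90 − 1 = -0.0888.

-8.88%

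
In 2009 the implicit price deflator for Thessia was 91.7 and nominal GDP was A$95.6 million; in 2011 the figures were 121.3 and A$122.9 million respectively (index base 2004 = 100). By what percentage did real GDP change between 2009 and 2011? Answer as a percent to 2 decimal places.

Deflate each year: 2009 → 95.6/0.917 = 104.25; 2011 → 122.9/1.213 = 101.32.
So real GDP changed by 101.32/104.25 − 1 = -0.0281, i.e. -2.81%.

-2.81%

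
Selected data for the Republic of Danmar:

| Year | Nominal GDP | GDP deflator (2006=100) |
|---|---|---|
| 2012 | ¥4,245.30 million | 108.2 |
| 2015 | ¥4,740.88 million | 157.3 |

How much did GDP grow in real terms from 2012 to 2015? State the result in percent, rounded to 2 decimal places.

-23.18%

Deflate each year: 2012 → 4245.30/1.082 = 3923.57; 2015 → 4740.88/1.573 = 3013.91.
So real GDP changed by 3013.91/3923.57 − 1 = -0.2318, i.e. -23.18%.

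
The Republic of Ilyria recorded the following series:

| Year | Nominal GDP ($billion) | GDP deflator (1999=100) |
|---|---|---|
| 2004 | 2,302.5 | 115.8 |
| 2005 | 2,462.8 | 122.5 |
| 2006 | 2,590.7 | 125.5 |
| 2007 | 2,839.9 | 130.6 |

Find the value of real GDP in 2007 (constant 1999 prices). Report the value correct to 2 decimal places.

$2,174.50 billion

Real GDP 2007 = 2839.9 / 1.306 = 2174.50.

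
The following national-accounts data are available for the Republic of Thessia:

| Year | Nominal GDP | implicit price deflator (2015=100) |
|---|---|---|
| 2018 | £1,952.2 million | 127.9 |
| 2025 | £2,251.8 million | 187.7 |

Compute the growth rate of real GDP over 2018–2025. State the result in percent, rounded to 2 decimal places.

-21.40%

Deflate each year: 2018 → 1952.2/1.279 = 1526.35; 2025 → 2251.8/1.877 = 1199.68.
So real GDP changed by 1199.68/1526.35 − 1 = -0.2140, i.e. -21.40%.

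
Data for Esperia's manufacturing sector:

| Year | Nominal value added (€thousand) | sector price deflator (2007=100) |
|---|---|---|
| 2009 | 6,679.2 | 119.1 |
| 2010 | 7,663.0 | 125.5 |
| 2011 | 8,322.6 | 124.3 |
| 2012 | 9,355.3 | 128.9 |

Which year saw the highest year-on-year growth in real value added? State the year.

2010: real = 7663.0/1.255 = 6105.98; growth vs 2009 (5608.06) = 8.88%.
2011: real = 8322.6/1.243 = 6695.58; growth vs 2010 (6105.98) = 9.66%.
2012: real = 9355.3/1.289 = 7257.80; growth vs 2011 (6695.58) = 8.40%.

2011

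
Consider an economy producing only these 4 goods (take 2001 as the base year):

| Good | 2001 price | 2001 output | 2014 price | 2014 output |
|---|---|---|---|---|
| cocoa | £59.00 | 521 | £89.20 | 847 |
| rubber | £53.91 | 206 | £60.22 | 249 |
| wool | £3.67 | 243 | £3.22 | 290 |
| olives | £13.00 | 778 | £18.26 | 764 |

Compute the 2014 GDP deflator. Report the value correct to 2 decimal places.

Nominal GDP 2014 = 89.20·847 + 60.22·249 + 3.22·290 + 18.26·764 = 105431.62.
Real GDP 2014 (at 2001 prices) = 59.00·847 + 53.91·249 + 3.67·290 + 13.00·764 = 74392.89.
Deflator = Nominal/Real × 100 = 105431.62/74392.89 × 100 = 141.723.

141.72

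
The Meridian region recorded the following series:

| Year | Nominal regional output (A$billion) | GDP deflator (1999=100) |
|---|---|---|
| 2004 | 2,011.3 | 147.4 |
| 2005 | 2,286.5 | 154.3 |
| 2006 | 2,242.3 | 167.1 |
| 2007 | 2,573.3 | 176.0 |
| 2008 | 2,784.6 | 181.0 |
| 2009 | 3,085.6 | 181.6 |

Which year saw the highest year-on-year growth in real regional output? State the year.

2009

2005: real = 2286.5/1.543 = 1481.85; growth vs 2004 (1364.52) = 8.60%.
2006: real = 2242.3/1.671 = 1341.89; growth vs 2005 (1481.85) = -9.44%.
2007: real = 2573.3/1.760 = 1462.10; growth vs 2006 (1341.89) = 8.96%.
2008: real = 2784.6/1.810 = 1538.45; growth vs 2007 (1462.10) = 5.22%.
2009: real = 3085.6/1.816 = 1699.12; growth vs 2008 (1538.45) = 10.44%.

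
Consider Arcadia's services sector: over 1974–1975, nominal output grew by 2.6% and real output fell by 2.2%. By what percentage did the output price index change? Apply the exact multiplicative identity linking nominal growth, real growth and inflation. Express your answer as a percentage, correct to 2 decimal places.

(1 + g_nom) = (1 + g_real)(1 + π), so π = 1.0260 / 0.9780 − 1 = 0.04908.

4.91%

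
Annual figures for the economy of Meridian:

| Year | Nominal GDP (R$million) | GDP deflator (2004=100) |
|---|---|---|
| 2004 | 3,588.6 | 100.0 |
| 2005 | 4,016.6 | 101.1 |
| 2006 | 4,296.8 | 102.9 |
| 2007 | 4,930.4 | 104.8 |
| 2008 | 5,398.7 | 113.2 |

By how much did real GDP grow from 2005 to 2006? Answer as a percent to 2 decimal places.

5.10%

Real GDP 2005 = 4016.6/1.011 = 3972.90.
Real GDP 2006 = 4296.8/1.029 = 4175.70.
Change = 4175.70/3972.90 − 1 = 0.0510.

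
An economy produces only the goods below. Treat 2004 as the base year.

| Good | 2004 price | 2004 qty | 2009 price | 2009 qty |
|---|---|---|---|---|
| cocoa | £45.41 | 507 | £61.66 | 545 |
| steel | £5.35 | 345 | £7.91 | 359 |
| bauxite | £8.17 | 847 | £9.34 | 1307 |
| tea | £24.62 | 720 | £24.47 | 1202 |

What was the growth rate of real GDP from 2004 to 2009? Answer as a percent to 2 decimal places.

35.19%

Real GDP 2004 = Nominal GDP 2004 = 45.41·507 + 5.35·345 + 8.17·847 + 24.62·720 = 49515.01.
Real GDP 2009 (at 2004 prices) = 45.41·545 + 5.35·359 + 8.17·1307 + 24.62·1202 = 66940.53.
Real growth = 66940.53/49515.01 − 1 = 0.3519.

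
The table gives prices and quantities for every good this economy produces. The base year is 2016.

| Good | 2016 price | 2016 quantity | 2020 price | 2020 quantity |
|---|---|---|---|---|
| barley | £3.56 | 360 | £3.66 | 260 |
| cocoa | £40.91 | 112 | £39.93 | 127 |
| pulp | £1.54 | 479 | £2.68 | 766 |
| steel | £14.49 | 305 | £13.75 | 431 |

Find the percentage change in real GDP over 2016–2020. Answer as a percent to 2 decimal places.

22.91%

Real GDP 2016 = Nominal GDP 2016 = 3.56·360 + 40.91·112 + 1.54·479 + 14.49·305 = 11020.63.
Real GDP 2020 (at 2016 prices) = 3.56·260 + 40.91·127 + 1.54·766 + 14.49·431 = 13546.00.
Real growth = 13546.00/11020.63 − 1 = 0.2291.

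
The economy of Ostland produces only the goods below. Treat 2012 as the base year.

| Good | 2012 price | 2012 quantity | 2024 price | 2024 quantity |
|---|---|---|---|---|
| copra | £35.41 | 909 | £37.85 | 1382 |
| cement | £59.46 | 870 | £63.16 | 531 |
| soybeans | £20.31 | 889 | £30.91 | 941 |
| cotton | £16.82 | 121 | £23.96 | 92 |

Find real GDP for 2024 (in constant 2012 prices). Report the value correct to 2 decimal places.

Real GDP 2024 = Σ (p_2012 × q_2024) = 35.41·1382 + 59.46·531 + 20.31·941 + 16.82·92 = 101169.03.

£101169.03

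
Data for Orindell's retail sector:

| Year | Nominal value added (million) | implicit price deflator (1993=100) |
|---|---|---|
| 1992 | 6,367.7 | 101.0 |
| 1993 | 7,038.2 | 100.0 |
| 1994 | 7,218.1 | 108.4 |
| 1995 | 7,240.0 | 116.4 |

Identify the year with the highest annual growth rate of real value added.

1993: real = 7038.2/1.000 = 7038.20; growth vs 1992 (6304.65) = 11.64%.
1994: real = 7218.1/1.084 = 6658.76; growth vs 1993 (7038.20) = -5.39%.
1995: real = 7240.0/1.164 = 6219.93; growth vs 1994 (6658.76) = -6.59%.

1993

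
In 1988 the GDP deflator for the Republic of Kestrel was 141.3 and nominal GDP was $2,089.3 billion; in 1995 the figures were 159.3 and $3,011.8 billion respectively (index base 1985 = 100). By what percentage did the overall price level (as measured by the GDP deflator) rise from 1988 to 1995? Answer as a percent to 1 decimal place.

12.7%

Price-level change = 159.3 / 141.3 − 1 = 0.1274.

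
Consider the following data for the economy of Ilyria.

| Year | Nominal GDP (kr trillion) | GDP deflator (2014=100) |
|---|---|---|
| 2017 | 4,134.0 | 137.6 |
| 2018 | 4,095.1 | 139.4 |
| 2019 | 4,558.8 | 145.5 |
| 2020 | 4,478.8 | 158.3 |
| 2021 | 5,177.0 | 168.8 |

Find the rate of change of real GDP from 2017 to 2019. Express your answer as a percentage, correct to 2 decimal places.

Real GDP 2017 = 4134.0/1.376 = 3004.36.
Real GDP 2019 = 4558.8/1.455 = 3133.20.
Change = 3133.20/3004.36 − 1 = 0.0429.

4.29%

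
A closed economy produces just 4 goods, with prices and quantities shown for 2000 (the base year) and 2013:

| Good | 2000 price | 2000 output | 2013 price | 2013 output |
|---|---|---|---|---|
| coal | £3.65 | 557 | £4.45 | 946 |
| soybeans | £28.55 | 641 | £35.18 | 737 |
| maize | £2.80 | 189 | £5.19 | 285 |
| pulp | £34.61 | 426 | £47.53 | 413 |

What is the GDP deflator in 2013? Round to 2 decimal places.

129.46

Nominal GDP 2013 = 4.45·946 + 35.18·737 + 5.19·285 + 47.53·413 = 51246.40.
Real GDP 2013 (at 2000 prices) = 3.65·946 + 28.55·737 + 2.80·285 + 34.61·413 = 39586.18.
Deflator = Nominal/Real × 100 = 51246.40/39586.18 × 100 = 129.455.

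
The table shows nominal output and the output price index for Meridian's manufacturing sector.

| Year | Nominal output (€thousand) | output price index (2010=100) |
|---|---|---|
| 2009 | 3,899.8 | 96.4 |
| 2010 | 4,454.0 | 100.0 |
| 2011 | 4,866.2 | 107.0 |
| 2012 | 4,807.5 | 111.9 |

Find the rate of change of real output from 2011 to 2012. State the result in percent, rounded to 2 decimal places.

Real output 2011 = 4866.2/1.070 = 4547.85.
Real output 2012 = 4807.5/1.119 = 4296.25.
Change = 4296.25/4547.85 − 1 = -0.0553.

-5.53%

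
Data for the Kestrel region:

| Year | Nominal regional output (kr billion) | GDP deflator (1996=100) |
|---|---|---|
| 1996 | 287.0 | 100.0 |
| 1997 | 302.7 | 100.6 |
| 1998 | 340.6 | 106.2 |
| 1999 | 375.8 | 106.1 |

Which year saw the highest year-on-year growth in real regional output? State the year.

1999

1997: real = 302.7/1.006 = 300.89; growth vs 1996 (287.00) = 4.84%.
1998: real = 340.6/1.062 = 320.72; growth vs 1997 (300.89) = 6.59%.
1999: real = 375.8/1.061 = 354.19; growth vs 1998 (320.72) = 10.44%.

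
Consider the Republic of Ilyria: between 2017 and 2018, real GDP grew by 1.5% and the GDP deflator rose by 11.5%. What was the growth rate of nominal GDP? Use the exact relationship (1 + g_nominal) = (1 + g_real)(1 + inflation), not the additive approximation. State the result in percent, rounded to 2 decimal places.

(1 + g_nom) = (1 + g_real)(1 + π) = 1.0150 × 1.1150 = 1.13173.

13.17%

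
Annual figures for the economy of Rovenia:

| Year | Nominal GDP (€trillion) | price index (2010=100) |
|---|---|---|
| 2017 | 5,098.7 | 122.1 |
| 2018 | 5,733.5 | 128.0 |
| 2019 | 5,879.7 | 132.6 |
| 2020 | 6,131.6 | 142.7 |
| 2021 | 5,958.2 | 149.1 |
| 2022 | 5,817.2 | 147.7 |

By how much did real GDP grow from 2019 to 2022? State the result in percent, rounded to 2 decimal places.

-11.18%

Real GDP 2019 = 5879.7/1.326 = 4434.16.
Real GDP 2022 = 5817.2/1.477 = 3938.52.
Change = 3938.52/4434.16 − 1 = -0.1118.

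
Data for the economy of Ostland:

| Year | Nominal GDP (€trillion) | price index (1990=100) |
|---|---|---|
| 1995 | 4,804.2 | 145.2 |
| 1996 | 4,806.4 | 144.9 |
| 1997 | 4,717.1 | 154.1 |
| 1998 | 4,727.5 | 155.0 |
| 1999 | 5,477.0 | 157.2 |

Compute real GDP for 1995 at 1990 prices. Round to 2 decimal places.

€3,308.68 trillion

Real GDP 1995 = 4804.2 / 1.452 = 3308.68.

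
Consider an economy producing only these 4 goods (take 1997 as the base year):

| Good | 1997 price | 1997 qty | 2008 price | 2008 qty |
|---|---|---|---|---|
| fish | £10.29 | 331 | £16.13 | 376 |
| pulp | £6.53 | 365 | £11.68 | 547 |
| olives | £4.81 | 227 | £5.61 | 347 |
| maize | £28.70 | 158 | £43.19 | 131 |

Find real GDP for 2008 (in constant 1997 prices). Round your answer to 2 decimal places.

Real GDP 2008 = Σ (p_1997 × q_2008) = 10.29·376 + 6.53·547 + 4.81·347 + 28.70·131 = 12869.72.

£12869.72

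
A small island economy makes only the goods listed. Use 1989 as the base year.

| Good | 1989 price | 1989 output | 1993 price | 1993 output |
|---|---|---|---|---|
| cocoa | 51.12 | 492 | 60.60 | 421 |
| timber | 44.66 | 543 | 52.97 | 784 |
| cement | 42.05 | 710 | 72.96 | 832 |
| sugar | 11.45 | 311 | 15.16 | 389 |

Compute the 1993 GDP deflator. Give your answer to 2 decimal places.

139.25

Nominal GDP 1993 = 60.60·421 + 52.97·784 + 72.96·832 + 15.16·389 = 133641.04.
Real GDP 1993 (at 1989 prices) = 51.12·421 + 44.66·784 + 42.05·832 + 11.45·389 = 95974.61.
Deflator = Nominal/Real × 100 = 133641.04/95974.61 × 100 = 139.246.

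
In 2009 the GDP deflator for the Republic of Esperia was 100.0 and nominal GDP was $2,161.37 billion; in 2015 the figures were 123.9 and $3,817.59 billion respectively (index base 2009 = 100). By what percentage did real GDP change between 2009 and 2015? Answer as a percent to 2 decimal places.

42.56%

Deflate each year: 2009 → 2161.37/1.000 = 2161.37; 2015 → 3817.59/1.239 = 3081.19.
So real GDP changed by 3081.19/2161.37 − 1 = 0.4256, i.e. 42.56%.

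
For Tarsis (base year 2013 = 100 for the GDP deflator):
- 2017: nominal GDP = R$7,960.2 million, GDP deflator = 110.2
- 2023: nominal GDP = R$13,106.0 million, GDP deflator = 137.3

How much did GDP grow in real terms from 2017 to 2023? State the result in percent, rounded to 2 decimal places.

32.15%

Deflate each year: 2017 → 7960.2/1.102 = 7223.41; 2023 → 13106.0/1.373 = 9545.52.
So real GDP changed by 9545.52/7223.41 − 1 = 0.3215, i.e. 32.15%.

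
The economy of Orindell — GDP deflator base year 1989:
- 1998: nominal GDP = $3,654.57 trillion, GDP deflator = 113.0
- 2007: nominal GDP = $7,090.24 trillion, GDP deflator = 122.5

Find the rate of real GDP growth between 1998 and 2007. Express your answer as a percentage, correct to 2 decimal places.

78.96%

Real GDP 1998 = 3654.57 / 1.130 = 3234.13.
Real GDP 2007 = 7090.24 / 1.225 = 5787.95.
Real growth = 5787.95 / 3234.13 − 1 = 0.7896.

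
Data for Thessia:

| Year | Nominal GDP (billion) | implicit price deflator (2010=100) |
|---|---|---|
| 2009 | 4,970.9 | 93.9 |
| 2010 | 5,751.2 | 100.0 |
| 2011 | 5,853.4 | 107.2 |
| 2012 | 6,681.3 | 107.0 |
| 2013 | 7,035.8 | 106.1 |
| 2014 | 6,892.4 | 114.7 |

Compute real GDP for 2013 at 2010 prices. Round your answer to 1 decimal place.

Real GDP 2013 = 7035.8 / 1.061 = 6631.29.

6,631.3 billion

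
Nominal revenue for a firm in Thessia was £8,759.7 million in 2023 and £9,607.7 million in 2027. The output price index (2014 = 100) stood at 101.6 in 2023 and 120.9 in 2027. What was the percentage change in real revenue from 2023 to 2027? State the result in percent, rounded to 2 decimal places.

Deflate each year: 2023 → 8759.7/1.016 = 8621.75; 2027 → 9607.7/1.209 = 7946.82.
So real revenue changed by 7946.82/8621.75 − 1 = -0.0783, i.e. -7.83%.

-7.83%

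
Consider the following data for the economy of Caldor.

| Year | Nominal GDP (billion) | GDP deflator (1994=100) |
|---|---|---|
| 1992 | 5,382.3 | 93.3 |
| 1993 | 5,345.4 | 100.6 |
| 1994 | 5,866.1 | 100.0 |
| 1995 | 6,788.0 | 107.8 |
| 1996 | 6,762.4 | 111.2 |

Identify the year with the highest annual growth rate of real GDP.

1993: real = 5345.4/1.006 = 5313.52; growth vs 1992 (5768.81) = -7.89%.
1994: real = 5866.1/1.000 = 5866.10; growth vs 1993 (5313.52) = 10.40%.
1995: real = 6788.0/1.078 = 6296.85; growth vs 1994 (5866.10) = 7.34%.
1996: real = 6762.4/1.112 = 6081.29; growth vs 1995 (6296.85) = -3.42%.

1994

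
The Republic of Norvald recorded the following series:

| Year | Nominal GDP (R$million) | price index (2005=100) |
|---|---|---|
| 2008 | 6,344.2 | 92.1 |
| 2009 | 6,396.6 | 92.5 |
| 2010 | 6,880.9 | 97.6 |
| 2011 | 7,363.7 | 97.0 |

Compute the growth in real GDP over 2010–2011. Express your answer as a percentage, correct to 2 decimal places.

Real GDP 2010 = 6880.9/0.976 = 7050.10.
Real GDP 2011 = 7363.7/0.970 = 7591.44.
Change = 7591.44/7050.10 − 1 = 0.0768.

7.68%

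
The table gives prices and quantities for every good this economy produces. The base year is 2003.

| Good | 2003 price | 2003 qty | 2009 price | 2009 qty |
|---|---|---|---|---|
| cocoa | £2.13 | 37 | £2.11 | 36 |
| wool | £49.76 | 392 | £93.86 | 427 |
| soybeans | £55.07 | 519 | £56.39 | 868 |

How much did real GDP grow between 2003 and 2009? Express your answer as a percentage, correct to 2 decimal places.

Real GDP 2003 = Nominal GDP 2003 = 2.13·37 + 49.76·392 + 55.07·519 = 48166.06.
Real GDP 2009 (at 2003 prices) = 2.13·36 + 49.76·427 + 55.07·868 = 69124.96.
Real growth = 69124.96/48166.06 − 1 = 0.4351.

43.51%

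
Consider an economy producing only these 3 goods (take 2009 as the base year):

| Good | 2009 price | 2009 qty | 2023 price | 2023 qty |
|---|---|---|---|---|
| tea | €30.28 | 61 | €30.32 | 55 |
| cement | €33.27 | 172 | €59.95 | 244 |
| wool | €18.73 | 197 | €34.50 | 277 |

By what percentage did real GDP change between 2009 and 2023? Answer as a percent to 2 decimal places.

32.97%

Real GDP 2009 = Nominal GDP 2009 = 30.28·61 + 33.27·172 + 18.73·197 = 11259.33.
Real GDP 2023 (at 2009 prices) = 30.28·55 + 33.27·244 + 18.73·277 = 14971.49.
Real growth = 14971.49/11259.33 − 1 = 0.3297.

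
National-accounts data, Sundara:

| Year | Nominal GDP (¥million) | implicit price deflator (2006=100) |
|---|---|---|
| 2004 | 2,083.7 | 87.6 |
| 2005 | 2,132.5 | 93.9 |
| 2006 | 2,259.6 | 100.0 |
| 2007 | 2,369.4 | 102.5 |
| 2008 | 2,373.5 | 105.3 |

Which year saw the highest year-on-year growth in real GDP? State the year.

2007

2005: real = 2132.5/0.939 = 2271.03; growth vs 2004 (2378.65) = -4.52%.
2006: real = 2259.6/1.000 = 2259.60; growth vs 2005 (2271.03) = -0.50%.
2007: real = 2369.4/1.025 = 2311.61; growth vs 2006 (2259.60) = 2.30%.
2008: real = 2373.5/1.053 = 2254.04; growth vs 2007 (2311.61) = -2.49%.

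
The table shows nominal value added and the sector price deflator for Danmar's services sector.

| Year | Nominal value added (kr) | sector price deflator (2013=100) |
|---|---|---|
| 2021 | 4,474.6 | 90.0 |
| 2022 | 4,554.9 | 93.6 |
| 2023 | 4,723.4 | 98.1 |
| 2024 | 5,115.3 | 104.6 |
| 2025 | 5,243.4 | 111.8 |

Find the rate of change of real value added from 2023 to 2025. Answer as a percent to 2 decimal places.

-2.59%

Real value added 2023 = 4723.4/0.981 = 4814.88.
Real value added 2025 = 5243.4/1.118 = 4689.98.
Change = 4689.98/4814.88 − 1 = -0.0259.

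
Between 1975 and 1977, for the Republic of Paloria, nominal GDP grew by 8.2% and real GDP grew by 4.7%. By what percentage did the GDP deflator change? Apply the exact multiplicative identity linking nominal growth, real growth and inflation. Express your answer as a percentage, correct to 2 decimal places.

(1 + g_nom) = (1 + g_real)(1 + π), so π = 1.0820 / 1.0470 − 1 = 0.03343.

3.34%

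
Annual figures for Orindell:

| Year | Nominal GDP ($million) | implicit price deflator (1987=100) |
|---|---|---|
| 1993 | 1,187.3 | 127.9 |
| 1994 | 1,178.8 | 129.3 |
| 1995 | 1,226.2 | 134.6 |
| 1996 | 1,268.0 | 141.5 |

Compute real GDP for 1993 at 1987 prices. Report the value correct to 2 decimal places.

$928.30 million

Real GDP 1993 = 1187.3 / 1.279 = 928.30.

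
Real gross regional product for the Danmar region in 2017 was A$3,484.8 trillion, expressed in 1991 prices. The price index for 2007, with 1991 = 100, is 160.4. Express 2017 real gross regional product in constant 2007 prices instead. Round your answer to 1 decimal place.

A$5,589.6 trillion

Real gross regional product in 2007 prices = Real gross regional product in 1991 prices × (P_2007/P_1991) = 3484.8 × 1.604 = 5589.62.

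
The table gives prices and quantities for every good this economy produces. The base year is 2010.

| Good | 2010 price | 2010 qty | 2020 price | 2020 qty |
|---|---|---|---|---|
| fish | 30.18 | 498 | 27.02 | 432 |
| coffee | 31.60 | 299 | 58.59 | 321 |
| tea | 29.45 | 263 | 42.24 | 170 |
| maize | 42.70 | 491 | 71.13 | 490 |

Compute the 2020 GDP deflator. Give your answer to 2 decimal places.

Nominal GDP 2020 = 27.02·432 + 58.59·321 + 42.24·170 + 71.13·490 = 72514.53.
Real GDP 2020 (at 2010 prices) = 30.18·432 + 31.60·321 + 29.45·170 + 42.70·490 = 49110.86.
Deflator = Nominal/Real × 100 = 72514.53/49110.86 × 100 = 147.655.

147.65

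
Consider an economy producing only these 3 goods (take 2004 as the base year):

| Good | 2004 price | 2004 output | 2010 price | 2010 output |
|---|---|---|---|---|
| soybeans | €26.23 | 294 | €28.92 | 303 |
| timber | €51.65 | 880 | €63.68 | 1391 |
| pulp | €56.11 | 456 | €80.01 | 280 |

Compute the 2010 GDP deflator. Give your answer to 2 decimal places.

Nominal GDP 2010 = 28.92·303 + 63.68·1391 + 80.01·280 = 119744.44.
Real GDP 2010 (at 2004 prices) = 26.23·303 + 51.65·1391 + 56.11·280 = 95503.64.
Deflator = Nominal/Real × 100 = 119744.44/95503.64 × 100 = 125.382.

125.38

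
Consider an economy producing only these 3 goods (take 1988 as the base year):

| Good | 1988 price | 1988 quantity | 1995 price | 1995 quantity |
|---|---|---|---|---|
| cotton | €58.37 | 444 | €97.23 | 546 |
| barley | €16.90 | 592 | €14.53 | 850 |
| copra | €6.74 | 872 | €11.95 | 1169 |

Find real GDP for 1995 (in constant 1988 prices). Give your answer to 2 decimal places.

Real GDP 1995 = Σ (p_1988 × q_1995) = 58.37·546 + 16.90·850 + 6.74·1169 = 54114.08.

€54114.08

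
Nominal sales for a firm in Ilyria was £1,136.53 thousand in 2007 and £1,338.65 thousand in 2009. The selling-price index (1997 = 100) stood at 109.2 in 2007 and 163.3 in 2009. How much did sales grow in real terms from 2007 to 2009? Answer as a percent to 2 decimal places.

-21.24%

Real sales 2007 = 1136.53 / 1.092 = 1040.78.
Real sales 2009 = 1338.65 / 1.633 = 819.75.
Real growth = 819.75 / 1040.78 − 1 = -0.2124.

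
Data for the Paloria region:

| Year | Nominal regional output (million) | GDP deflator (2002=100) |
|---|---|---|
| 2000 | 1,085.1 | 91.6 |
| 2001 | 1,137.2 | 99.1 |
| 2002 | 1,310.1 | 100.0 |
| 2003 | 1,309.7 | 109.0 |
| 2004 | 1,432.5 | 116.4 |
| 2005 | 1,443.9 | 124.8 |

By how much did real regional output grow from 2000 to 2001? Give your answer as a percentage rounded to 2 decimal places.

-3.13%

Real regional output 2000 = 1085.1/0.916 = 1184.61.
Real regional output 2001 = 1137.2/0.991 = 1147.53.
Change = 1147.53/1184.61 − 1 = -0.0313.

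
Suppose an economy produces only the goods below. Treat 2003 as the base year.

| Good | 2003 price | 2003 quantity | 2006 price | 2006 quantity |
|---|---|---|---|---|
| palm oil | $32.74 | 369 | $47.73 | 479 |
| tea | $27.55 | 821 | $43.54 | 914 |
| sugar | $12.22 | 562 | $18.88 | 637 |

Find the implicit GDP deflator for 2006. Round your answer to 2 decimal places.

153.52

Nominal GDP 2006 = 47.73·479 + 43.54·914 + 18.88·637 = 74684.79.
Real GDP 2006 (at 2003 prices) = 32.74·479 + 27.55·914 + 12.22·637 = 48647.30.
Deflator = Nominal/Real × 100 = 74684.79/48647.30 × 100 = 153.523.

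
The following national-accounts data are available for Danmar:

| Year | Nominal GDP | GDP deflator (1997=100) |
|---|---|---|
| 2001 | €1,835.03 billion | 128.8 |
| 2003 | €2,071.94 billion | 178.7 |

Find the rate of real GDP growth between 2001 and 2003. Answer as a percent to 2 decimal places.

-18.62%

Real GDP 2001 = 1835.03 / 1.288 = 1424.71.
Real GDP 2003 = 2071.94 / 1.787 = 1159.45.
Real growth = 1159.45 / 1424.71 − 1 = -0.1862.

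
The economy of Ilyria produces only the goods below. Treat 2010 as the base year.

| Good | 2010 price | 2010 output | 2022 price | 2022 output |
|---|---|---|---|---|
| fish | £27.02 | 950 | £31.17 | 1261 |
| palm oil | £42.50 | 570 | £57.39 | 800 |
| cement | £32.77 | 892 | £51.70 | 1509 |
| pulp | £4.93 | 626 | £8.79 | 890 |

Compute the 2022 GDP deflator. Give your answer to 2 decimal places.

140.31

Nominal GDP 2022 = 31.17·1261 + 57.39·800 + 51.70·1509 + 8.79·890 = 171055.77.
Real GDP 2022 (at 2010 prices) = 27.02·1261 + 42.50·800 + 32.77·1509 + 4.93·890 = 121909.85.
Deflator = Nominal/Real × 100 = 171055.77/121909.85 × 100 = 140.313.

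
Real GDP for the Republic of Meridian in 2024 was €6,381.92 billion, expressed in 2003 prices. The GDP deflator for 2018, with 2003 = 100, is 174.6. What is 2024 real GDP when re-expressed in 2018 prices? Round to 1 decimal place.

Real GDP in 2018 prices = Real GDP in 2003 prices × (P_2018/P_2003) = 6381.92 × 1.746 = 11142.83.

€11,142.8 billion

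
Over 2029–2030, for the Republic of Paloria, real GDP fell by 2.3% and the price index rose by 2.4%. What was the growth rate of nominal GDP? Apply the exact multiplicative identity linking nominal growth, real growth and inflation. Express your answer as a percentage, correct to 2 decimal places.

(1 + g_nom) = (1 + g_real)(1 + π) = 0.9770 × 1.0240 = 1.00045.

0.04%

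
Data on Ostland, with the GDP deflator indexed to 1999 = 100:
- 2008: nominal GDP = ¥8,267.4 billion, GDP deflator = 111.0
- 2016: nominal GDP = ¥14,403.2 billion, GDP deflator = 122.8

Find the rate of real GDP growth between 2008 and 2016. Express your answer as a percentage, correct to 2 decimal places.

57.48%

Real GDP 2008 = 8267.4 / 1.110 = 7448.11.
Real GDP 2016 = 14403.2 / 1.228 = 11728.99.
Real growth = 11728.99 / 7448.11 − 1 = 0.5748.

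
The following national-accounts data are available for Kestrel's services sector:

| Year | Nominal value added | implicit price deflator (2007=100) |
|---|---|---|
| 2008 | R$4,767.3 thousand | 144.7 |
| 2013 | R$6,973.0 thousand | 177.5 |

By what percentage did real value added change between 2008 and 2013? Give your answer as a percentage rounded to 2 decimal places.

Real value added 2008 = 4767.3 / 1.447 = 3294.61.
Real value added 2013 = 6973.0 / 1.775 = 3928.45.
Real growth = 3928.45 / 3294.61 − 1 = 0.1924.

19.24%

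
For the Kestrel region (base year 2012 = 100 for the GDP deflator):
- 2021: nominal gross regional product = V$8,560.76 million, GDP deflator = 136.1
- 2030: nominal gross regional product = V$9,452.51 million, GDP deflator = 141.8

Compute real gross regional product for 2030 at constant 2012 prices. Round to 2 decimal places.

Real gross regional product = Nominal / (GDP deflator/100) = 9452.51 / 1.418 = 6666.09.

V$6,666.09 million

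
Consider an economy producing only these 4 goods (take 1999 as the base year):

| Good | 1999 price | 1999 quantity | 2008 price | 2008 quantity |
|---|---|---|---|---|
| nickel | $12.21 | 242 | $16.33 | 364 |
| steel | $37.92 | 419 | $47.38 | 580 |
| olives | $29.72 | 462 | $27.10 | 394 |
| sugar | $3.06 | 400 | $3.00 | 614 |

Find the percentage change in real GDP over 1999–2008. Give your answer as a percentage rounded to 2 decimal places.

Real GDP 1999 = Nominal GDP 1999 = 12.21·242 + 37.92·419 + 29.72·462 + 3.06·400 = 33797.94.
Real GDP 2008 (at 1999 prices) = 12.21·364 + 37.92·580 + 29.72·394 + 3.06·614 = 40026.56.
Real growth = 40026.56/33797.94 − 1 = 0.1843.

18.43%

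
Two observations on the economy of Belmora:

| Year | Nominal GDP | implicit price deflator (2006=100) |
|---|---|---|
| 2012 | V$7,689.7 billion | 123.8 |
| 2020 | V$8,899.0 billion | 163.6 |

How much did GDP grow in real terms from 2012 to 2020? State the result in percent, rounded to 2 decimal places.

Real GDP 2012 = 7689.7 / 1.238 = 6211.39.
Real GDP 2020 = 8899.0 / 1.636 = 5439.49.
Real growth = 5439.49 / 6211.39 − 1 = -0.1243.

-12.43%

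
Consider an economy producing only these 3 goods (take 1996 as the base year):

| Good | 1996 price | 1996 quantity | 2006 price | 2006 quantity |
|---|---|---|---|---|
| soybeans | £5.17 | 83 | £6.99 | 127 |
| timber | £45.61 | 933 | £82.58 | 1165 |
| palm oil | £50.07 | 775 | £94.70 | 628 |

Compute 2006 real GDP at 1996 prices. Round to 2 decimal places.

Real GDP 2006 = Σ (p_1996 × q_2006) = 5.17·127 + 45.61·1165 + 50.07·628 = 85236.20.

£85236.20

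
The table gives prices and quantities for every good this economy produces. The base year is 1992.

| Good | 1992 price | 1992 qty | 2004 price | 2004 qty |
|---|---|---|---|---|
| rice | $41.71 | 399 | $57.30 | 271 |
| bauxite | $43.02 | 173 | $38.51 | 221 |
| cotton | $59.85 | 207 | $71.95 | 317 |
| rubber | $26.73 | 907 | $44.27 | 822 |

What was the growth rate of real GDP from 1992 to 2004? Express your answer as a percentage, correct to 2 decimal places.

Real GDP 1992 = Nominal GDP 1992 = 41.71·399 + 43.02·173 + 59.85·207 + 26.73·907 = 60717.81.
Real GDP 2004 (at 1992 prices) = 41.71·271 + 43.02·221 + 59.85·317 + 26.73·822 = 61755.34.
Real growth = 61755.34/60717.81 − 1 = 0.0171.

1.71%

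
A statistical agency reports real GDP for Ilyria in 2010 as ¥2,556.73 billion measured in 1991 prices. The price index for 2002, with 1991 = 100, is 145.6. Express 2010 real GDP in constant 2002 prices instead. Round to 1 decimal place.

Real GDP in 2002 prices = Real GDP in 1991 prices × (P_2002/P_1991) = 2556.73 × 1.456 = 3722.60.

¥3,722.6 billion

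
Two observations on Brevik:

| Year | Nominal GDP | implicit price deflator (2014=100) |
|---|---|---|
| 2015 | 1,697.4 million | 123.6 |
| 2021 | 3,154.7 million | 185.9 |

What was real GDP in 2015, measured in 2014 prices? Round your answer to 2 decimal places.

1,373.30 million

Real GDP = Nominal / (implicit price deflator/100) = 1697.4 / 1.236 = 1373.30.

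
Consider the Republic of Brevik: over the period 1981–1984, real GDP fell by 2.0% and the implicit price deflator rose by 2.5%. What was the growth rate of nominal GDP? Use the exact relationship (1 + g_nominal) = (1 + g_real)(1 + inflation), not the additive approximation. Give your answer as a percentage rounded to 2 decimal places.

(1 + g_nom) = (1 + g_real)(1 + π) = 0.9800 × 1.0250 = 1.00450.

0.45%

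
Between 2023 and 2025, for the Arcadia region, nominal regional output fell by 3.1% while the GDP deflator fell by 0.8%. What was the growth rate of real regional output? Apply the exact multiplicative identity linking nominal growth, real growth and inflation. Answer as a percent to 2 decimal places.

-2.32%

(1 + g_nom) = (1 + g_real)(1 + π), so g_real = 0.9690 / 0.9920 − 1 = -0.02319.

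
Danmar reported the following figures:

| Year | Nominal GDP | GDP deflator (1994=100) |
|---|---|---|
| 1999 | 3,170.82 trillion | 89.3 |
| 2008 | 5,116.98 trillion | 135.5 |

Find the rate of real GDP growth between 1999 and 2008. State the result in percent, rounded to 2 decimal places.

Deflate each year: 1999 → 3170.82/0.893 = 3550.75; 2008 → 5116.98/1.355 = 3776.37.
So real GDP changed by 3776.37/3550.75 − 1 = 0.0635, i.e. 6.35%.

6.35%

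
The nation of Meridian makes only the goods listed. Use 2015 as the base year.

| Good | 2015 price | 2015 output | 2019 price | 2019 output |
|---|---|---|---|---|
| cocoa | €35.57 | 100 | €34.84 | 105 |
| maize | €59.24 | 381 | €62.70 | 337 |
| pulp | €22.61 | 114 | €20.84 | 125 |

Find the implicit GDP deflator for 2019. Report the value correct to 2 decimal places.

Nominal GDP 2019 = 34.84·105 + 62.70·337 + 20.84·125 = 27393.10.
Real GDP 2019 (at 2015 prices) = 35.57·105 + 59.24·337 + 22.61·125 = 26524.98.
Deflator = Nominal/Real × 100 = 27393.10/26524.98 × 100 = 103.273.

103.27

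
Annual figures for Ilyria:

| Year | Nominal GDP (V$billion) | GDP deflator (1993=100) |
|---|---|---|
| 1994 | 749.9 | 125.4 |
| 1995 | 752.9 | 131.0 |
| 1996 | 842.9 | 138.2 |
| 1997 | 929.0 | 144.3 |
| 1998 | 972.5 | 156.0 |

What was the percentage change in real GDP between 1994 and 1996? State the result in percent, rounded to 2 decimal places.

1.99%

Real GDP 1994 = 749.9/1.254 = 598.01.
Real GDP 1996 = 842.9/1.382 = 609.91.
Change = 609.91/598.01 − 1 = 0.0199.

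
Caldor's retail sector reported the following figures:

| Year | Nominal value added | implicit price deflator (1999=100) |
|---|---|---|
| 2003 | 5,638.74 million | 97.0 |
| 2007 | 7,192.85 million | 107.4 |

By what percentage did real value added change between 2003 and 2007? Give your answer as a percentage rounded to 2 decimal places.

Real value added 2003 = 5638.74 / 0.970 = 5813.13.
Real value added 2007 = 7192.85 / 1.074 = 6697.25.
Real growth = 6697.25 / 5813.13 − 1 = 0.1521.

15.21%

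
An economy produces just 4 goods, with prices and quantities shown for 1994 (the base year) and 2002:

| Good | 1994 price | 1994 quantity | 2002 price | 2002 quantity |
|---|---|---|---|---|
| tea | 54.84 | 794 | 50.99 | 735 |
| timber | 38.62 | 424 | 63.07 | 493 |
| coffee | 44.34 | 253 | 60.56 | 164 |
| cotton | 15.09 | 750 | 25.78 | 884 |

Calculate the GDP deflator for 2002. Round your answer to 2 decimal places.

126.68

Nominal GDP 2002 = 50.99·735 + 63.07·493 + 60.56·164 + 25.78·884 = 101292.52.
Real GDP 2002 (at 1994 prices) = 54.84·735 + 38.62·493 + 44.34·164 + 15.09·884 = 79958.38.
Deflator = Nominal/Real × 100 = 101292.52/79958.38 × 100 = 126.682.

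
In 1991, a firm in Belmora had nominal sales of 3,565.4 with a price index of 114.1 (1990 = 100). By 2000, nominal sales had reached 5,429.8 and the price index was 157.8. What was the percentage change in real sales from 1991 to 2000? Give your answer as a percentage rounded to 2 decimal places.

10.12%

Deflate each year: 1991 → 3565.4/1.141 = 3124.80; 2000 → 5429.8/1.578 = 3440.94.
So real sales changed by 3440.94/3124.80 − 1 = 0.1012, i.e. 10.12%.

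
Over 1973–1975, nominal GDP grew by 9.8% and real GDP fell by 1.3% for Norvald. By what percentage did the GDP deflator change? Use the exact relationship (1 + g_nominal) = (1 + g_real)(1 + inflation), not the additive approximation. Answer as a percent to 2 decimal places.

11.25%

(1 + g_nom) = (1 + g_real)(1 + π), so π = 1.0980 / 0.9870 − 1 = 0.11246.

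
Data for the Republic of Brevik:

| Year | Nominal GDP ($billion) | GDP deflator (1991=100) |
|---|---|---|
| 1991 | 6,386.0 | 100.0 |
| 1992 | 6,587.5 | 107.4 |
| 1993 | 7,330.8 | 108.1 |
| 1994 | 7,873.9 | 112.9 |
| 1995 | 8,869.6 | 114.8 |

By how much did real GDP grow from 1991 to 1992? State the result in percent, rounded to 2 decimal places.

Real GDP 1991 = 6386.0/1.000 = 6386.00.
Real GDP 1992 = 6587.5/1.074 = 6133.61.
Change = 6133.61/6386.00 − 1 = -0.0395.

-3.95%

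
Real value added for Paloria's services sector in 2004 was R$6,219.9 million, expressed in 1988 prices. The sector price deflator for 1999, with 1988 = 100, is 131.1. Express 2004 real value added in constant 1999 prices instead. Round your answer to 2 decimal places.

Real value added in 1999 prices = Real value added in 1988 prices × (P_1999/P_1988) = 6219.9 × 1.311 = 8154.29.

R$8,154.29 million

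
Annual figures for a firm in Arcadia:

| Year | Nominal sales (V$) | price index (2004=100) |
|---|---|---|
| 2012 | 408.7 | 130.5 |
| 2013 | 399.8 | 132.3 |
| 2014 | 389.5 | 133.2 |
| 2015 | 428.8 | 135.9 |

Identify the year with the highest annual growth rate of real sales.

2015

2013: real = 399.8/1.323 = 302.19; growth vs 2012 (313.18) = -3.51%.
2014: real = 389.5/1.332 = 292.42; growth vs 2013 (302.19) = -3.23%.
2015: real = 428.8/1.359 = 315.53; growth vs 2014 (292.42) = 7.90%.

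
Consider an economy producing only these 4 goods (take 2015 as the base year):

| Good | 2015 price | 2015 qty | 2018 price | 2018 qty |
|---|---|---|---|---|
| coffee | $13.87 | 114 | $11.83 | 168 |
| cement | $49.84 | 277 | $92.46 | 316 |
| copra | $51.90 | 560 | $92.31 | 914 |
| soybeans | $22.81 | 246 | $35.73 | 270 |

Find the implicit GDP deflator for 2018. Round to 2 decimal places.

174.71

Nominal GDP 2018 = 11.83·168 + 92.46·316 + 92.31·914 + 35.73·270 = 125223.24.
Real GDP 2018 (at 2015 prices) = 13.87·168 + 49.84·316 + 51.90·914 + 22.81·270 = 71674.90.
Deflator = Nominal/Real × 100 = 125223.24/71674.90 × 100 = 174.710.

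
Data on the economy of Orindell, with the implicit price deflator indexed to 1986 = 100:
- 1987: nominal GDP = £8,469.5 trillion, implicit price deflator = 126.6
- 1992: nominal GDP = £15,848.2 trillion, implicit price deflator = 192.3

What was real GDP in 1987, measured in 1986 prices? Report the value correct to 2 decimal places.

Real GDP = Nominal / (implicit price deflator/100) = 8469.5 / 1.266 = 6689.97.

£6,689.97 trillion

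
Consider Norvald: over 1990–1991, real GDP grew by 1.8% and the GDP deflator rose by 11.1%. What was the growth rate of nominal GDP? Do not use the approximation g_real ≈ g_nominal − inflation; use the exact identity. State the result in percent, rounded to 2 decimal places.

(1 + g_nom) = (1 + g_real)(1 + π) = 1.0180 × 1.1110 = 1.13100.

13.10%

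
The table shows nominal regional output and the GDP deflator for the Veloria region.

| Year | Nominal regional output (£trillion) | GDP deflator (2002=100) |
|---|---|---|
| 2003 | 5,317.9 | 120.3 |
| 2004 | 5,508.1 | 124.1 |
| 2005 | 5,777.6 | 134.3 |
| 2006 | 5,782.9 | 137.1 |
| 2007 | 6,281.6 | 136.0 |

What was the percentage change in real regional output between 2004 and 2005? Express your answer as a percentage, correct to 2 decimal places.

-3.07%

Real regional output 2004 = 5508.1/1.241 = 4438.44.
Real regional output 2005 = 5777.6/1.343 = 4302.01.
Change = 4302.01/4438.44 − 1 = -0.0307.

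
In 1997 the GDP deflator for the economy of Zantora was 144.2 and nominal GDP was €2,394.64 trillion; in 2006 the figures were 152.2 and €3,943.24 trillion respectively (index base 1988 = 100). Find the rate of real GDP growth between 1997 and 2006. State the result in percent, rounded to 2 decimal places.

56.01%

Real GDP 1997 = 2394.64 / 1.442 = 1660.64.
Real GDP 2006 = 3943.24 / 1.522 = 2590.83.
Real growth = 2590.83 / 1660.64 − 1 = 0.5601.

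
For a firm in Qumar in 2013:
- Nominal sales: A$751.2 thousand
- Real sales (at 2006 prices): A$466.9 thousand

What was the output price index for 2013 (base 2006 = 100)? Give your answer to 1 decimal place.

160.9

output price index = (Nominal / Real) × 100 = 751.2 / 466.9 × 100 = 160.89.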